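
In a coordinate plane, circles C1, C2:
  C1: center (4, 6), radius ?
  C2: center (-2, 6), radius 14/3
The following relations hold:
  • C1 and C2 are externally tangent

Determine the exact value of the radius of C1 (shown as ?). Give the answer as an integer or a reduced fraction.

4/3

1. [ext C1·C2]  r_C1² + (28/3)r_C1 − 128/9 = 0  ⇒  r_C1 = 4/3 (r>0 drops 1)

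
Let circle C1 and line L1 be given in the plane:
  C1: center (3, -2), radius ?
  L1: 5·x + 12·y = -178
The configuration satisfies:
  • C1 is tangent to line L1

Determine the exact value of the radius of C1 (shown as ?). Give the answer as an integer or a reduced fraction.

13

1. [C1‖L1]  r_C1² − 169 = 0  ⇒  r_C1 = 13 (r>0 drops 1)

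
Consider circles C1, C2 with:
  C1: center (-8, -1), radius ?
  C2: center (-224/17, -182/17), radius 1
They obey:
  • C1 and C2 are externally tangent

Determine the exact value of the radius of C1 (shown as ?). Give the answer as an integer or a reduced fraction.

10

1. [ext C1·C2]  r_C1² + 2r_C1 − 120 = 0  ⇒  r_C1 = 10 (r>0 drops 1)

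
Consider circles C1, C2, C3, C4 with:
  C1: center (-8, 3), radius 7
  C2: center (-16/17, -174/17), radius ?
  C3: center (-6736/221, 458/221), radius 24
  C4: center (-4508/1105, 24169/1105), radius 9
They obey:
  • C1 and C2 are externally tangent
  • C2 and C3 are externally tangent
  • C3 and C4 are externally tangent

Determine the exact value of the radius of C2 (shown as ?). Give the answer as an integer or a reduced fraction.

1. [ext C1·C2]  r_C2² + 14r_C2 − 176 = 0  ⇒  r_C2 = 8 (r>0 drops 1)
2. [ext C2·C3]  r_C2² + 48r_C2 − 448 = 0  ⇒  r_C2 = 8 (r>0 drops 1)

8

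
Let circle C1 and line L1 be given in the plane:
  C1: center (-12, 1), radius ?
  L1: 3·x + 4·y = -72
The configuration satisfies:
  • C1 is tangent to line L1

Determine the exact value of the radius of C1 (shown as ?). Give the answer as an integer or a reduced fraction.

8

1. [C1‖L1]  r_C1² − 64 = 0  ⇒  r_C1 = 8 (r>0 drops 1)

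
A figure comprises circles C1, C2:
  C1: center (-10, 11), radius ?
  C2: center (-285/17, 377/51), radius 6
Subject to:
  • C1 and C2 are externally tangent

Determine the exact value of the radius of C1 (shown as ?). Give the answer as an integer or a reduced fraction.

1. [ext C1·C2]  r_C1² + 12r_C1 − 205/9 = 0  ⇒  r_C1 = 5/3 (r>0 drops 1)

5/3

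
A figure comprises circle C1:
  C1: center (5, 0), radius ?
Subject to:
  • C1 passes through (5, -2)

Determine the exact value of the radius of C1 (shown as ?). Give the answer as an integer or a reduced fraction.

2

1. [C1∋P]  r_C1² − 4 = 0  ⇒  r_C1 = 2 (r>0 drops 1)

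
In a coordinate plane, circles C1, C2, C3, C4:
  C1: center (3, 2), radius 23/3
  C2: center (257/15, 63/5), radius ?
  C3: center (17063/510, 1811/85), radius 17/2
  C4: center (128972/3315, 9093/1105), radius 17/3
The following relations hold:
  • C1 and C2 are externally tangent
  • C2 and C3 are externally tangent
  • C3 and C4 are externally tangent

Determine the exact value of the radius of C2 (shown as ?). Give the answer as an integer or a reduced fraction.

10

1. [ext C1·C2]  r_C2² + (46/3)r_C2 − 760/3 = 0  ⇒  r_C2 = 10 (r>0 drops 1)
2. [ext C2·C3]  r_C2² + 17r_C2 − 270 = 0  ⇒  r_C2 = 10 (r>0 drops 1)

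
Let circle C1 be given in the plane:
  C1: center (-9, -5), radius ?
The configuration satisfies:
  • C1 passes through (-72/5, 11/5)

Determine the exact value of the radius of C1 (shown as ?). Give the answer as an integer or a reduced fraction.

9

1. [C1∋P]  r_C1² − 81 = 0  ⇒  r_C1 = 9 (r>0 drops 1)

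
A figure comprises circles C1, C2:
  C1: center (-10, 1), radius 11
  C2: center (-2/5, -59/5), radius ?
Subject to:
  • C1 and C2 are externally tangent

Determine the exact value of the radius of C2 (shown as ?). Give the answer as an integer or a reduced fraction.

5

1. [ext C1·C2]  r_C2² + 22r_C2 − 135 = 0  ⇒  r_C2 = 5 (r>0 drops 1)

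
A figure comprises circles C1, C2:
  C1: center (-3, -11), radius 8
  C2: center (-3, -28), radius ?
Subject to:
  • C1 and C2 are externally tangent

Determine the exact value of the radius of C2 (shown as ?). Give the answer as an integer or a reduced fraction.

1. [ext C1·C2]  r_C2² + 16r_C2 − 225 = 0  ⇒  r_C2 = 9 (r>0 drops 1)

9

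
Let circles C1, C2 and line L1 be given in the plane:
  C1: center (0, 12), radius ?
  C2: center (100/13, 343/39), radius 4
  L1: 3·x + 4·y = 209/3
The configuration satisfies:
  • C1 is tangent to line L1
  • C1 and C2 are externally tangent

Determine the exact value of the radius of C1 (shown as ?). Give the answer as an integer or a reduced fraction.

1. [C1‖L1]  r_C1² − 169/9 = 0  ⇒  r_C1 = 13/3 (r>0 drops 1)
2. [ext C1·C2]  r_C1² + 8r_C1 − 481/9 = 0  ⇒  r_C1 = 13/3 (r>0 drops 1)

13/3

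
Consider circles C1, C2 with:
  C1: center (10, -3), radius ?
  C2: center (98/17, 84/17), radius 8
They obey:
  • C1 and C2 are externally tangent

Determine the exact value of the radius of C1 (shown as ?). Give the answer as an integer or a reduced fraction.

1

1. [ext C1·C2]  r_C1² + 16r_C1 − 17 = 0  ⇒  r_C1 = 1 (r>0 drops 1)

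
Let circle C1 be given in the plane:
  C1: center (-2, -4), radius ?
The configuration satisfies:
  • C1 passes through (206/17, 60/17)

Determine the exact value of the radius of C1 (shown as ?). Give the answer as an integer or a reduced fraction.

16

1. [C1∋P]  r_C1² − 256 = 0  ⇒  r_C1 = 16 (r>0 drops 1)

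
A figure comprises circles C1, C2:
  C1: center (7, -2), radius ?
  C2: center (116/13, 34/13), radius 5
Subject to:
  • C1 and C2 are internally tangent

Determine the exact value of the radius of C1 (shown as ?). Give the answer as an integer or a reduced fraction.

1. [int C1,C2]  r_C1² − 10r_C1 = 0  ⇒  r_C1 = 10 (r>0 drops 1)

10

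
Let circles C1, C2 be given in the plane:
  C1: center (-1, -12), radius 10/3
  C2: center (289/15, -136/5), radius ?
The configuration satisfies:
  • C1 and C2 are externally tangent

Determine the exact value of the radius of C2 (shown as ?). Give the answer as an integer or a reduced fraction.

1. [ext C1·C2]  r_C2² + (20/3)r_C2 − 1892/3 = 0  ⇒  r_C2 = 22 (r>0 drops 1)

22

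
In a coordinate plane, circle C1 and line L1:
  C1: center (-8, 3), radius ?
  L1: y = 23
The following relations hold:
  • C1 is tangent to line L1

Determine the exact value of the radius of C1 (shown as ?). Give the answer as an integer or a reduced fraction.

20

1. [C1‖L1]  r_C1² − 400 = 0  ⇒  r_C1 = 20 (r>0 drops 1)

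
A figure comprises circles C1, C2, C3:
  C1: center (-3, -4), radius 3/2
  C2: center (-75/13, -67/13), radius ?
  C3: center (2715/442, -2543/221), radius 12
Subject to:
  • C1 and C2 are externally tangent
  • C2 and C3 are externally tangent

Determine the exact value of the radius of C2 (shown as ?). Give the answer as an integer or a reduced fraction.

1. [ext C1·C2]  r_C2² + 3r_C2 − 27/4 = 0  ⇒  r_C2 = 3/2 (r>0 drops 1)
2. [ext C2·C3]  r_C2² + 24r_C2 − 153/4 = 0  ⇒  r_C2 = 3/2 (r>0 drops 1)

3/2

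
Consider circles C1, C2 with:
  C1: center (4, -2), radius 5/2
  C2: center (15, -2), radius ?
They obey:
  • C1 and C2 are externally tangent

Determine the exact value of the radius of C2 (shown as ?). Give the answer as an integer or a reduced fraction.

1. [ext C1·C2]  r_C2² + 5r_C2 − 459/4 = 0  ⇒  r_C2 = 17/2 (r>0 drops 1)

17/2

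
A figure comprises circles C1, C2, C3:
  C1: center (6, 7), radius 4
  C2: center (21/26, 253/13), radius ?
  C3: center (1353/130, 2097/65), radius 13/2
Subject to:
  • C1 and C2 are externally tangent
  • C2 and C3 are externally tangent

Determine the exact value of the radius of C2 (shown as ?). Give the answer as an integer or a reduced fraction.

1. [ext C1·C2]  r_C2² + 8r_C2 − 665/4 = 0  ⇒  r_C2 = 19/2 (r>0 drops 1)
2. [ext C2·C3]  r_C2² + 13r_C2 − 855/4 = 0  ⇒  r_C2 = 19/2 (r>0 drops 1)

19/2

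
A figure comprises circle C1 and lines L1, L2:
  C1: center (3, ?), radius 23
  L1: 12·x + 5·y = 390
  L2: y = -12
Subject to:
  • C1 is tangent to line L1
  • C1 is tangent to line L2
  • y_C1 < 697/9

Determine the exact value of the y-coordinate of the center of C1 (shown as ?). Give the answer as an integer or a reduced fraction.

11

1. [C1‖L1]  y_C1² − (708/5)y_C1 + 7183/5 = 0  ⇒  y_C1 = 11 or 653/5
2. [C1‖L2]  y_C1² + 24y_C1 − 385 = 0  ⇒  y_C1 = -35 or 11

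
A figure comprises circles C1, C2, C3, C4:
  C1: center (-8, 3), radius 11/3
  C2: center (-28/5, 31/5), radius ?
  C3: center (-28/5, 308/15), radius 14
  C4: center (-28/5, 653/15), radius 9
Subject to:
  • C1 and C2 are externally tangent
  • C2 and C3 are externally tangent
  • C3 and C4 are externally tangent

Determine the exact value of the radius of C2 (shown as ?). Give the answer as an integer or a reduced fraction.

1/3

1. [ext C1·C2]  r_C2² + (22/3)r_C2 − 23/9 = 0  ⇒  r_C2 = 1/3 (r>0 drops 1)
2. [ext C2·C3]  r_C2² + 28r_C2 − 85/9 = 0  ⇒  r_C2 = 1/3 (r>0 drops 1)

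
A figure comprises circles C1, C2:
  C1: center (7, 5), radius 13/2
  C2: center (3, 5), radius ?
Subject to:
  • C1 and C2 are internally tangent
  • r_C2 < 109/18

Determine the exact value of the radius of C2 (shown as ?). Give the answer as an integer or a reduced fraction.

5/2

1. [int C1,C2]  r_C2² − 13r_C2 + 105/4 = 0  ⇒  r_C2 = 5/2 or 21/2
2. given r_C2 < 109/18: keep 5/2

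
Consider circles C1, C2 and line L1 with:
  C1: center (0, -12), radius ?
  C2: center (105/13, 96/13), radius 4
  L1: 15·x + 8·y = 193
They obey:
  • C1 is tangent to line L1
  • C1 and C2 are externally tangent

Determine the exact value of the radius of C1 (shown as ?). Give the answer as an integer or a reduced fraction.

17

1. [C1‖L1]  r_C1² − 289 = 0  ⇒  r_C1 = 17 (r>0 drops 1)
2. [ext C1·C2]  r_C1² + 8r_C1 − 425 = 0  ⇒  r_C1 = 17 (r>0 drops 1)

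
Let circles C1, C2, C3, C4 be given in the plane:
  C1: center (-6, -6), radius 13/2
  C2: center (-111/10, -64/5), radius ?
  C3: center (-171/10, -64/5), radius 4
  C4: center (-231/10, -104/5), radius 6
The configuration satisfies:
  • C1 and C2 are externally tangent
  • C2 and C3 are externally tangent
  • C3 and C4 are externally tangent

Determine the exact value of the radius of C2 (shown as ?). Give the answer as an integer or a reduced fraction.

2

1. [ext C1·C2]  r_C2² + 13r_C2 − 30 = 0  ⇒  r_C2 = 2 (r>0 drops 1)
2. [ext C2·C3]  r_C2² + 8r_C2 − 20 = 0  ⇒  r_C2 = 2 (r>0 drops 1)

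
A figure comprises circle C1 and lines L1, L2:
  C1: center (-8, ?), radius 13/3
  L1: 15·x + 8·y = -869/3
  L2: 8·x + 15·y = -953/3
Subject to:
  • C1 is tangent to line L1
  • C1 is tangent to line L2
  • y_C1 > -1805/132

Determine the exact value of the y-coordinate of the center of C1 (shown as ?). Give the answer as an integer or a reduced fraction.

1. [C1‖L1]  y_C1² + (509/12)y_C1 + 365 = 0  ⇒  y_C1 = -365/12 or -12
2. [C1‖L2]  y_C1² + (1522/45)y_C1 + 3928/15 = 0  ⇒  y_C1 = -982/45 or -12

-12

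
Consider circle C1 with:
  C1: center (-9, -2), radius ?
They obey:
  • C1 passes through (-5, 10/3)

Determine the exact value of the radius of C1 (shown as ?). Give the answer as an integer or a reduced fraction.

1. [C1∋P]  r_C1² − 400/9 = 0  ⇒  r_C1 = 20/3 (r>0 drops 1)

20/3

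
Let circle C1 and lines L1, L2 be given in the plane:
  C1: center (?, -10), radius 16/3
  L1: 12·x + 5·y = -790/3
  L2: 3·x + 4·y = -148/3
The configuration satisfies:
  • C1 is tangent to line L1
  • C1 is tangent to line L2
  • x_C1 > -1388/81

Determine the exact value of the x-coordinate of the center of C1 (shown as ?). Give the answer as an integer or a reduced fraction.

-12

1. [C1‖L1]  x_C1² + (320/9)x_C1 + 848/3 = 0  ⇒  x_C1 = -212/9 or -12
2. [C1‖L2]  x_C1² + (56/9)x_C1 − 208/3 = 0  ⇒  x_C1 = -12 or 52/9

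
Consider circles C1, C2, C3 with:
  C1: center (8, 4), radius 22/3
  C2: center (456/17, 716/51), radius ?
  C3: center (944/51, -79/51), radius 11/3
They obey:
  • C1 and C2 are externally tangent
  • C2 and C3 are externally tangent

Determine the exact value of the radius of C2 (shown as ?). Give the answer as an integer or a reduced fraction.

1. [ext C1·C2]  r_C2² + (44/3)r_C2 − 1204/3 = 0  ⇒  r_C2 = 14 (r>0 drops 1)
2. [ext C2·C3]  r_C2² + (22/3)r_C2 − 896/3 = 0  ⇒  r_C2 = 14 (r>0 drops 1)

14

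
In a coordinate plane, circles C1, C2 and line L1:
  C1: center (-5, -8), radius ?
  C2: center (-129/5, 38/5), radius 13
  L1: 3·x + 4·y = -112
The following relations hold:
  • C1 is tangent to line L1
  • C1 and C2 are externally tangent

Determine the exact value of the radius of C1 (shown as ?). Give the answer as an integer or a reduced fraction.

13

1. [C1‖L1]  r_C1² − 169 = 0  ⇒  r_C1 = 13 (r>0 drops 1)
2. [ext C1·C2]  r_C1² + 26r_C1 − 507 = 0  ⇒  r_C1 = 13 (r>0 drops 1)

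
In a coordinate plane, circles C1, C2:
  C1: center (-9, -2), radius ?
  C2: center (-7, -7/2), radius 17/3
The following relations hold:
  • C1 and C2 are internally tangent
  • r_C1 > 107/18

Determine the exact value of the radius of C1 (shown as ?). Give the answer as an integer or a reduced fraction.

49/6

1. [int C1,C2]  r_C1² − (34/3)r_C1 + 931/36 = 0  ⇒  r_C1 = 19/6 or 49/6
2. given r_C1 > 107/18: keep 49/6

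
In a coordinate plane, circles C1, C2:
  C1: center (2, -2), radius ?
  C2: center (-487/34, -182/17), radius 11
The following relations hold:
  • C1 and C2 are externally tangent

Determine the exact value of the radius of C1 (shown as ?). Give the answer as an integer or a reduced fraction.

1. [ext C1·C2]  r_C1² + 22r_C1 − 885/4 = 0  ⇒  r_C1 = 15/2 (r>0 drops 1)

15/2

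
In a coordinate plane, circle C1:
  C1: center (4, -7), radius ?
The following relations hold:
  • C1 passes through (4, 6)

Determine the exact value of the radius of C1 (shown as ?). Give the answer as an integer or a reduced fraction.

1. [C1∋P]  r_C1² − 169 = 0  ⇒  r_C1 = 13 (r>0 drops 1)

13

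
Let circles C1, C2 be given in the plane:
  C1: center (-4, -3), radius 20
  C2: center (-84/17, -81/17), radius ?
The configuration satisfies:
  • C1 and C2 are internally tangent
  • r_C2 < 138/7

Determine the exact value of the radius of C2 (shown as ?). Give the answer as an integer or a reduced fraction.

18

1. [int C1,C2]  r_C2² − 40r_C2 + 396 = 0  ⇒  r_C2 = 18 or 22
2. given r_C2 < 138/7: keep 18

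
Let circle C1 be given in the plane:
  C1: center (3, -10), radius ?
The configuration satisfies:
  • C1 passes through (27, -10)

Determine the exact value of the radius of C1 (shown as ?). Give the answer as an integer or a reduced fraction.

24

1. [C1∋P]  r_C1² − 576 = 0  ⇒  r_C1 = 24 (r>0 drops 1)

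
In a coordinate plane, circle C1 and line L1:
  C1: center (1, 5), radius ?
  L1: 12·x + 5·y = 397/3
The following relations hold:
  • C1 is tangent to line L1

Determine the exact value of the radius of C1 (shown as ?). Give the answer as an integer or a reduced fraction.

1. [C1‖L1]  r_C1² − 484/9 = 0  ⇒  r_C1 = 22/3 (r>0 drops 1)

22/3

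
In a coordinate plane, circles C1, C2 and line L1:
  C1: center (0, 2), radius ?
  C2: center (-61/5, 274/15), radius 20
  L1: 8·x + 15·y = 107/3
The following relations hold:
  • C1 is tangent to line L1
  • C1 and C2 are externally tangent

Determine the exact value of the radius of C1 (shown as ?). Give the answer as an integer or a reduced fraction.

1. [C1‖L1]  r_C1² − 1/9 = 0  ⇒  r_C1 = 1/3 (r>0 drops 1)
2. [ext C1·C2]  r_C1² + 40r_C1 − 121/9 = 0  ⇒  r_C1 = 1/3 (r>0 drops 1)

1/3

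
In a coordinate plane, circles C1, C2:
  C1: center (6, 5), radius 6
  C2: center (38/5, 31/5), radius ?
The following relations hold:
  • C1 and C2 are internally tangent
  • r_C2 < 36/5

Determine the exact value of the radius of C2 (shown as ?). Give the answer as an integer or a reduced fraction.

1. [int C1,C2]  r_C2² − 12r_C2 + 32 = 0  ⇒  r_C2 = 4 or 8
2. given r_C2 < 36/5: keep 4

4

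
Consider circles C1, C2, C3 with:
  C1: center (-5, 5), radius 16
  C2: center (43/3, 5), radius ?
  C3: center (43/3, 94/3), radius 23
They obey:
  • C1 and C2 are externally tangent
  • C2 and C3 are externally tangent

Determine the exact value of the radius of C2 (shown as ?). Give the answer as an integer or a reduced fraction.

10/3

1. [ext C1·C2]  r_C2² + 32r_C2 − 1060/9 = 0  ⇒  r_C2 = 10/3 (r>0 drops 1)
2. [ext C2·C3]  r_C2² + 46r_C2 − 1480/9 = 0  ⇒  r_C2 = 10/3 (r>0 drops 1)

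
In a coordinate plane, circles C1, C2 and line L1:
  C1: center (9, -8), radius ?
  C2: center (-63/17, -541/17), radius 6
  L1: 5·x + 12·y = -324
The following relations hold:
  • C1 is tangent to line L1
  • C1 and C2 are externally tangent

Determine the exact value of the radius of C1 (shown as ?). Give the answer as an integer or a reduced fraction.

1. [C1‖L1]  r_C1² − 441 = 0  ⇒  r_C1 = 21 (r>0 drops 1)
2. [ext C1·C2]  r_C1² + 12r_C1 − 693 = 0  ⇒  r_C1 = 21 (r>0 drops 1)

21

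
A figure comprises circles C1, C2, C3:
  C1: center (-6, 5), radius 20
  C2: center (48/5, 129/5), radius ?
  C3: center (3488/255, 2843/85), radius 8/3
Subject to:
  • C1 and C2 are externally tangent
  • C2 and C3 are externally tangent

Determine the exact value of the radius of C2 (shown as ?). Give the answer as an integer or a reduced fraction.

1. [ext C1·C2]  r_C2² + 40r_C2 − 276 = 0  ⇒  r_C2 = 6 (r>0 drops 1)
2. [ext C2·C3]  r_C2² + (16/3)r_C2 − 68 = 0  ⇒  r_C2 = 6 (r>0 drops 1)

6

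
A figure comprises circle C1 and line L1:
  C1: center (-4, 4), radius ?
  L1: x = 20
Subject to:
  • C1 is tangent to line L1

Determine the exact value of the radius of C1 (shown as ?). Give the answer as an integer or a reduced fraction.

1. [C1‖L1]  r_C1² − 576 = 0  ⇒  r_C1 = 24 (r>0 drops 1)

24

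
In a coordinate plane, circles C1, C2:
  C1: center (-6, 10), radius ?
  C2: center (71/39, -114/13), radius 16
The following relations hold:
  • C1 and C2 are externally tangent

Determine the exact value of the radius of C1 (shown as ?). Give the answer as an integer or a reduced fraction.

1. [ext C1·C2]  r_C1² + 32r_C1 − 1417/9 = 0  ⇒  r_C1 = 13/3 (r>0 drops 1)

13/3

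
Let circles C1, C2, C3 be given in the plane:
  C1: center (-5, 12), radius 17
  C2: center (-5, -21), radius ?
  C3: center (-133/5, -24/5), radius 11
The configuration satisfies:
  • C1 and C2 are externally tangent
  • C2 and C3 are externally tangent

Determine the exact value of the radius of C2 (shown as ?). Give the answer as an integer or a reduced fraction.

16

1. [ext C1·C2]  r_C2² + 34r_C2 − 800 = 0  ⇒  r_C2 = 16 (r>0 drops 1)
2. [ext C2·C3]  r_C2² + 22r_C2 − 608 = 0  ⇒  r_C2 = 16 (r>0 drops 1)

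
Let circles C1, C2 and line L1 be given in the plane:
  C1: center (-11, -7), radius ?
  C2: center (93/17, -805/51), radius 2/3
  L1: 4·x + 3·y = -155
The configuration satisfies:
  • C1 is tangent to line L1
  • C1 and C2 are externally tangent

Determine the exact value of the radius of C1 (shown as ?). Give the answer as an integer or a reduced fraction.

1. [C1‖L1]  r_C1² − 324 = 0  ⇒  r_C1 = 18 (r>0 drops 1)
2. [ext C1·C2]  r_C1² + (4/3)r_C1 − 348 = 0  ⇒  r_C1 = 18 (r>0 drops 1)

18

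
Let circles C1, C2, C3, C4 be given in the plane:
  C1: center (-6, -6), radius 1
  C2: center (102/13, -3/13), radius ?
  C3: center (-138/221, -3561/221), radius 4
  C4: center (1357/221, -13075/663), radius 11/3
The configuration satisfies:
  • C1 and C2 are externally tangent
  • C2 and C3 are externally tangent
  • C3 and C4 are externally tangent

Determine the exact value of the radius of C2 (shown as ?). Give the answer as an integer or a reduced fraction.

1. [ext C1·C2]  r_C2² + 2r_C2 − 224 = 0  ⇒  r_C2 = 14 (r>0 drops 1)
2. [ext C2·C3]  r_C2² + 8r_C2 − 308 = 0  ⇒  r_C2 = 14 (r>0 drops 1)

14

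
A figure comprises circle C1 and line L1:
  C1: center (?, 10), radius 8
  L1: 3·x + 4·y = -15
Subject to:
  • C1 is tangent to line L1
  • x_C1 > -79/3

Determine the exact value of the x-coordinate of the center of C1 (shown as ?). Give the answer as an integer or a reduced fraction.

-5

1. [C1‖L1]  x_C1² + (110/3)x_C1 + 475/3 = 0  ⇒  x_C1 = -95/3 or -5
2. given x_C1 > -79/3: keep -5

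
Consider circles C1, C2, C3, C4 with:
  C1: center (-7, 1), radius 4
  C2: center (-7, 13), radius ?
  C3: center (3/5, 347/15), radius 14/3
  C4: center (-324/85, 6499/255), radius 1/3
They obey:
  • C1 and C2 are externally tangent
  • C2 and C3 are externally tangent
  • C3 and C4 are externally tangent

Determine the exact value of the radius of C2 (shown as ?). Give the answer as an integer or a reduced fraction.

8

1. [ext C1·C2]  r_C2² + 8r_C2 − 128 = 0  ⇒  r_C2 = 8 (r>0 drops 1)
2. [ext C2·C3]  r_C2² + (28/3)r_C2 − 416/3 = 0  ⇒  r_C2 = 8 (r>0 drops 1)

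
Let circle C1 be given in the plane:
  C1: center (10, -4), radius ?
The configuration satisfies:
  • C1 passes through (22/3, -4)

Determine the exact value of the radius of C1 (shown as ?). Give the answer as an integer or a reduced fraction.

8/3

1. [C1∋P]  r_C1² − 64/9 = 0  ⇒  r_C1 = 8/3 (r>0 drops 1)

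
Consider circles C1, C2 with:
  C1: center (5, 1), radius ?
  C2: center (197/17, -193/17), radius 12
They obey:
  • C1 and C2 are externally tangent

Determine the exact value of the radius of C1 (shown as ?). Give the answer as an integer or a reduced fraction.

1. [ext C1·C2]  r_C1² + 24r_C1 − 52 = 0  ⇒  r_C1 = 2 (r>0 drops 1)

2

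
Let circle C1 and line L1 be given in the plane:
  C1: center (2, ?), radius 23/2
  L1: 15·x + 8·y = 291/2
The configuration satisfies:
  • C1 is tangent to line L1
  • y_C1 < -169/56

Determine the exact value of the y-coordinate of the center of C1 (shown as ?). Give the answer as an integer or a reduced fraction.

-10

1. [C1‖L1]  y_C1² − (231/8)y_C1 − 1555/4 = 0  ⇒  y_C1 = -10 or 311/8
2. given y_C1 < -169/56: keep -10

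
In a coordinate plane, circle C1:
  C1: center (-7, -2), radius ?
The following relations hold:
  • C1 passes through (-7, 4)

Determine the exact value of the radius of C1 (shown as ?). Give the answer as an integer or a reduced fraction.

1. [C1∋P]  r_C1² − 36 = 0  ⇒  r_C1 = 6 (r>0 drops 1)

6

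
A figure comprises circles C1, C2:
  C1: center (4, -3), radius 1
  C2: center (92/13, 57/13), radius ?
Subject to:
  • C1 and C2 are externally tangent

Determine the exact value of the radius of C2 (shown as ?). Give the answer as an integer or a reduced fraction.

1. [ext C1·C2]  r_C2² + 2r_C2 − 63 = 0  ⇒  r_C2 = 7 (r>0 drops 1)

7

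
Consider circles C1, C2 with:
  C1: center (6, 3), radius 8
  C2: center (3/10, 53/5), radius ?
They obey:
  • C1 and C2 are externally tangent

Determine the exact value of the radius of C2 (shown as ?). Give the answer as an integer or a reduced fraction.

3/2

1. [ext C1·C2]  r_C2² + 16r_C2 − 105/4 = 0  ⇒  r_C2 = 3/2 (r>0 drops 1)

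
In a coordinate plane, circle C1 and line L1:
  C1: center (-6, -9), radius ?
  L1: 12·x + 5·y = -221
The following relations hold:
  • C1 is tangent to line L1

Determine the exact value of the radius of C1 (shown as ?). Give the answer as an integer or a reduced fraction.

1. [C1‖L1]  r_C1² − 64 = 0  ⇒  r_C1 = 8 (r>0 drops 1)

8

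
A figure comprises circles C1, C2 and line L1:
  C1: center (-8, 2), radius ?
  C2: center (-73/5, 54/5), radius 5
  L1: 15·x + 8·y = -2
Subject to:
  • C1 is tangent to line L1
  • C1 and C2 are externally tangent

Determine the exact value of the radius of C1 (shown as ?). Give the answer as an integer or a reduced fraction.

1. [C1‖L1]  r_C1² − 36 = 0  ⇒  r_C1 = 6 (r>0 drops 1)
2. [ext C1·C2]  r_C1² + 10r_C1 − 96 = 0  ⇒  r_C1 = 6 (r>0 drops 1)

6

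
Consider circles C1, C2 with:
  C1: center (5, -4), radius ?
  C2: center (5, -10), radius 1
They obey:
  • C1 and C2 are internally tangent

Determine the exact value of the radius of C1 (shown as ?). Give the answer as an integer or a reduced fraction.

7

1. [int C1,C2]  r_C1² − 2r_C1 − 35 = 0  ⇒  r_C1 = 7 (r>0 drops 1)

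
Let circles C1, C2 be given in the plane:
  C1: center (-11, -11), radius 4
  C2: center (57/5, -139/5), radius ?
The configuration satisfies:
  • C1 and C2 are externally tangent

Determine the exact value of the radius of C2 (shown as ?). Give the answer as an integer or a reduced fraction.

1. [ext C1·C2]  r_C2² + 8r_C2 − 768 = 0  ⇒  r_C2 = 24 (r>0 drops 1)

24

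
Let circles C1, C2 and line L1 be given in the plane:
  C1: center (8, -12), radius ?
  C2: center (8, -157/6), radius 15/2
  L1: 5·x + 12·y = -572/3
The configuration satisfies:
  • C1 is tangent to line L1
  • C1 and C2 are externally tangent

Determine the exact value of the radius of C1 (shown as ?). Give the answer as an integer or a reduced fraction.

1. [C1‖L1]  r_C1² − 400/9 = 0  ⇒  r_C1 = 20/3 (r>0 drops 1)
2. [ext C1·C2]  r_C1² + 15r_C1 − 1300/9 = 0  ⇒  r_C1 = 20/3 (r>0 drops 1)

20/3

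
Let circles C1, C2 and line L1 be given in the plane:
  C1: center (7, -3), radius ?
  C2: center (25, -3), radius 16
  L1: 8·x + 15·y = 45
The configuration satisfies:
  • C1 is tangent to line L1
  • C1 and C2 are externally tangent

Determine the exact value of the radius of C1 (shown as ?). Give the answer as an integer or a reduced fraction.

2

1. [C1‖L1]  r_C1² − 4 = 0  ⇒  r_C1 = 2 (r>0 drops 1)
2. [ext C1·C2]  r_C1² + 32r_C1 − 68 = 0  ⇒  r_C1 = 2 (r>0 drops 1)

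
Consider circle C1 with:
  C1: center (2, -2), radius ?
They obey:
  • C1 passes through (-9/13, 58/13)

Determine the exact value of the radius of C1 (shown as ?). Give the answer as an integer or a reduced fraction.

7

1. [C1∋P]  r_C1² − 49 = 0  ⇒  r_C1 = 7 (r>0 drops 1)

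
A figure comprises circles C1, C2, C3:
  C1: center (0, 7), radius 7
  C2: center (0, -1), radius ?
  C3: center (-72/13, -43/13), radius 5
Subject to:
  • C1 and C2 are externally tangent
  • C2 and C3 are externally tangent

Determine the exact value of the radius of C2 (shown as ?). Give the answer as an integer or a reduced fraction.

1. [ext C1·C2]  r_C2² + 14r_C2 − 15 = 0  ⇒  r_C2 = 1 (r>0 drops 1)
2. [ext C2·C3]  r_C2² + 10r_C2 − 11 = 0  ⇒  r_C2 = 1 (r>0 drops 1)

1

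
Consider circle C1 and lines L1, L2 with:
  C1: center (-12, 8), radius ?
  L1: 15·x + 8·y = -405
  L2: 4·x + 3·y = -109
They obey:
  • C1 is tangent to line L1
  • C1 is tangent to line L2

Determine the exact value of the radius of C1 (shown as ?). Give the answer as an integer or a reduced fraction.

1. [C1‖L1]  r_C1² − 289 = 0  ⇒  r_C1 = 17 (r>0 drops 1)
2. [C1‖L2]  r_C1² − 289 = 0  ⇒  r_C1 = 17 (r>0 drops 1)

17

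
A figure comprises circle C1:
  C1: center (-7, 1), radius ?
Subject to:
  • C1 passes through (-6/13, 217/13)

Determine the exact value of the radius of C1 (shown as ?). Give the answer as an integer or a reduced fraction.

1. [C1∋P]  r_C1² − 289 = 0  ⇒  r_C1 = 17 (r>0 drops 1)

17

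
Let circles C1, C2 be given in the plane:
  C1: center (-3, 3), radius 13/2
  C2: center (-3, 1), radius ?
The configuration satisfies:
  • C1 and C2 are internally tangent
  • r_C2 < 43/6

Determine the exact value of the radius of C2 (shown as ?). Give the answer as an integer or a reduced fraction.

9/2

1. [int C1,C2]  r_C2² − 13r_C2 + 153/4 = 0  ⇒  r_C2 = 9/2 or 17/2
2. given r_C2 < 43/6: keep 9/2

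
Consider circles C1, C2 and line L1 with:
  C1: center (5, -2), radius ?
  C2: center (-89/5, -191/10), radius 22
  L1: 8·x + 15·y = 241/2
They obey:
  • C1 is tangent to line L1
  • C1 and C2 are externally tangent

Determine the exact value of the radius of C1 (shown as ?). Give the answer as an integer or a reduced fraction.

13/2

1. [C1‖L1]  r_C1² − 169/4 = 0  ⇒  r_C1 = 13/2 (r>0 drops 1)
2. [ext C1·C2]  r_C1² + 44r_C1 − 1313/4 = 0  ⇒  r_C1 = 13/2 (r>0 drops 1)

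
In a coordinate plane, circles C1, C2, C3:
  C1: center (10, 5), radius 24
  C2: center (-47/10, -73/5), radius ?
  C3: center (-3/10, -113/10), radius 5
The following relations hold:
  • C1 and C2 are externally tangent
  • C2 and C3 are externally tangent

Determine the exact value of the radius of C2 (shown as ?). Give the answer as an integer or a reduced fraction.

1/2

1. [ext C1·C2]  r_C2² + 48r_C2 − 97/4 = 0  ⇒  r_C2 = 1/2 (r>0 drops 1)
2. [ext C2·C3]  r_C2² + 10r_C2 − 21/4 = 0  ⇒  r_C2 = 1/2 (r>0 drops 1)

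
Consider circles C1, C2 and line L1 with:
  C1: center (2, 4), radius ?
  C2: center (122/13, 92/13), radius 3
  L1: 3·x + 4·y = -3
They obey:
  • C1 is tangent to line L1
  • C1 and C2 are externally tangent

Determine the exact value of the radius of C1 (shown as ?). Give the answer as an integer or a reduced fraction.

5

1. [C1‖L1]  r_C1² − 25 = 0  ⇒  r_C1 = 5 (r>0 drops 1)
2. [ext C1·C2]  r_C1² + 6r_C1 − 55 = 0  ⇒  r_C1 = 5 (r>0 drops 1)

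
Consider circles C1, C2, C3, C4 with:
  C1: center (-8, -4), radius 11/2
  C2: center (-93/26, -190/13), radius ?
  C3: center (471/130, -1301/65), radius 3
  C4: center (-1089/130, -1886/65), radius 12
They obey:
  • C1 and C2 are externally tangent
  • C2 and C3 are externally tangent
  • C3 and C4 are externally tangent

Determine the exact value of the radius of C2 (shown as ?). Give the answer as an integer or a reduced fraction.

1. [ext C1·C2]  r_C2² + 11r_C2 − 102 = 0  ⇒  r_C2 = 6 (r>0 drops 1)
2. [ext C2·C3]  r_C2² + 6r_C2 − 72 = 0  ⇒  r_C2 = 6 (r>0 drops 1)

6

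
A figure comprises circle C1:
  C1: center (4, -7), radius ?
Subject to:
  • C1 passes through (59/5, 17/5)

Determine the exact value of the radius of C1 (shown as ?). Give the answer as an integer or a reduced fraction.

13

1. [C1∋P]  r_C1² − 169 = 0  ⇒  r_C1 = 13 (r>0 drops 1)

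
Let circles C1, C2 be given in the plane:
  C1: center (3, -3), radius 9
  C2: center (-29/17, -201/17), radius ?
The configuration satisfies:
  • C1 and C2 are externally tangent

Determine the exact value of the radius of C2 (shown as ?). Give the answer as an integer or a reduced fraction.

1. [ext C1·C2]  r_C2² + 18r_C2 − 19 = 0  ⇒  r_C2 = 1 (r>0 drops 1)

1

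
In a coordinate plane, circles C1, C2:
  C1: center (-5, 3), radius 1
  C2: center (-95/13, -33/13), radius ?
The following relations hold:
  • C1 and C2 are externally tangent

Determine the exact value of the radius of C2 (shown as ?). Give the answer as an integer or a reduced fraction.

5

1. [ext C1·C2]  r_C2² + 2r_C2 − 35 = 0  ⇒  r_C2 = 5 (r>0 drops 1)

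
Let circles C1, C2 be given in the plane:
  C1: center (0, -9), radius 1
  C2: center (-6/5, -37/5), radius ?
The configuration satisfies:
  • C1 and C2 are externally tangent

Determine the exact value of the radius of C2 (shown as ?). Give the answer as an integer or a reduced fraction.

1. [ext C1·C2]  r_C2² + 2r_C2 − 3 = 0  ⇒  r_C2 = 1 (r>0 drops 1)

1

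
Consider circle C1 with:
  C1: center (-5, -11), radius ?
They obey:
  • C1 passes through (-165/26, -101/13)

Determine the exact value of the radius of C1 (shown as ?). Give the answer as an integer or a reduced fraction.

7/2

1. [C1∋P]  r_C1² − 49/4 = 0  ⇒  r_C1 = 7/2 (r>0 drops 1)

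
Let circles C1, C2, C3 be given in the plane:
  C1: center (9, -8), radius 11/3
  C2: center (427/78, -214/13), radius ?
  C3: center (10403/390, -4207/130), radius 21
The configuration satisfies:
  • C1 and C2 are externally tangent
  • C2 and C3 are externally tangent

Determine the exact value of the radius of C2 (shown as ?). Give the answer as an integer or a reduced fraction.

1. [ext C1·C2]  r_C2² + (22/3)r_C2 − 847/12 = 0  ⇒  r_C2 = 11/2 (r>0 drops 1)
2. [ext C2·C3]  r_C2² + 42r_C2 − 1045/4 = 0  ⇒  r_C2 = 11/2 (r>0 drops 1)

11/2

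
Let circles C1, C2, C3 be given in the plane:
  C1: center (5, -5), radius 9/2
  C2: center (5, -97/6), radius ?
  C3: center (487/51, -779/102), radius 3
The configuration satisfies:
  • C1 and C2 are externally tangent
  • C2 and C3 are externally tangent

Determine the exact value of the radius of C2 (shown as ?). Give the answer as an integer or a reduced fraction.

20/3

1. [ext C1·C2]  r_C2² + 9r_C2 − 940/9 = 0  ⇒  r_C2 = 20/3 (r>0 drops 1)
2. [ext C2·C3]  r_C2² + 6r_C2 − 760/9 = 0  ⇒  r_C2 = 20/3 (r>0 drops 1)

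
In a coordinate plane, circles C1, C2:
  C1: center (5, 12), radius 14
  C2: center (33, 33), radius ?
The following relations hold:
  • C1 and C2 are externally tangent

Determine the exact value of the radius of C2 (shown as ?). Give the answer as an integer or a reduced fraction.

1. [ext C1·C2]  r_C2² + 28r_C2 − 1029 = 0  ⇒  r_C2 = 21 (r>0 drops 1)

21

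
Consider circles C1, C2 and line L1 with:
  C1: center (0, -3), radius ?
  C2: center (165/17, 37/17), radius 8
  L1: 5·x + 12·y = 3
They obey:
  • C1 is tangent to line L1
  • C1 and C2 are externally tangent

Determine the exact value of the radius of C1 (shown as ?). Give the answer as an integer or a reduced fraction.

3

1. [C1‖L1]  r_C1² − 9 = 0  ⇒  r_C1 = 3 (r>0 drops 1)
2. [ext C1·C2]  r_C1² + 16r_C1 − 57 = 0  ⇒  r_C1 = 3 (r>0 drops 1)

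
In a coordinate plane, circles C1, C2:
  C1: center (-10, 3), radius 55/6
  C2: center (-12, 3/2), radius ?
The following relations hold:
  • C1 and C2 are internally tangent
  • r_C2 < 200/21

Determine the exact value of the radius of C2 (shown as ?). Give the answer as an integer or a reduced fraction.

1. [int C1,C2]  r_C2² − (55/3)r_C2 + 700/9 = 0  ⇒  r_C2 = 20/3 or 35/3
2. given r_C2 < 200/21: keep 20/3

20/3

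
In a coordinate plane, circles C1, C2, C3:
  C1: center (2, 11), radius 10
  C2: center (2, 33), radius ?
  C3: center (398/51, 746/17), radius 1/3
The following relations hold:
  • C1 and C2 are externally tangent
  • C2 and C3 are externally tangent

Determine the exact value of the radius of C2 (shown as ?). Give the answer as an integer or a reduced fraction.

12

1. [ext C1·C2]  r_C2² + 20r_C2 − 384 = 0  ⇒  r_C2 = 12 (r>0 drops 1)
2. [ext C2·C3]  r_C2² + (2/3)r_C2 − 152 = 0  ⇒  r_C2 = 12 (r>0 drops 1)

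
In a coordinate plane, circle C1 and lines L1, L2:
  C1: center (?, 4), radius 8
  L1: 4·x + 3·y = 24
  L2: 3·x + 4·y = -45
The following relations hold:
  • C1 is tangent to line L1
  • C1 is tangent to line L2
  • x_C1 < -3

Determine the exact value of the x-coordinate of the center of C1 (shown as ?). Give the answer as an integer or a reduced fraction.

-7

1. [C1‖L1]  x_C1² − 6x_C1 − 91 = 0  ⇒  x_C1 = -7 or 13
2. [C1‖L2]  x_C1² + (122/3)x_C1 + 707/3 = 0  ⇒  x_C1 = -101/3 or -7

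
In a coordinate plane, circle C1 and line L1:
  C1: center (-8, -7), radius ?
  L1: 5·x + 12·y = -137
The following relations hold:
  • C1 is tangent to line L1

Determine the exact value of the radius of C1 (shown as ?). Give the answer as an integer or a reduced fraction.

1. [C1‖L1]  r_C1² − 1 = 0  ⇒  r_C1 = 1 (r>0 drops 1)

1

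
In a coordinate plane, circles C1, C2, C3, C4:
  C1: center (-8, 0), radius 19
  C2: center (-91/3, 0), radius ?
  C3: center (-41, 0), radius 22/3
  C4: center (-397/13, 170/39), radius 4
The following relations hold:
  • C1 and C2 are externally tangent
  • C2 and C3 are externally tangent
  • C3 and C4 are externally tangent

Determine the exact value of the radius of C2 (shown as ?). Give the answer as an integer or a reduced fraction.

1. [ext C1·C2]  r_C2² + 38r_C2 − 1240/9 = 0  ⇒  r_C2 = 10/3 (r>0 drops 1)
2. [ext C2·C3]  r_C2² + (44/3)r_C2 − 60 = 0  ⇒  r_C2 = 10/3 (r>0 drops 1)

10/3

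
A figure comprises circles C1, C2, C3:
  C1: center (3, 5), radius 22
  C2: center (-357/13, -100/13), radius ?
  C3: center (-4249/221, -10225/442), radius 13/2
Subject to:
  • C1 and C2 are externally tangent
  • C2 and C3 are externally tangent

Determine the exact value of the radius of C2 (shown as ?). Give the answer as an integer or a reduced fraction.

1. [ext C1·C2]  r_C2² + 44r_C2 − 605 = 0  ⇒  r_C2 = 11 (r>0 drops 1)
2. [ext C2·C3]  r_C2² + 13r_C2 − 264 = 0  ⇒  r_C2 = 11 (r>0 drops 1)

11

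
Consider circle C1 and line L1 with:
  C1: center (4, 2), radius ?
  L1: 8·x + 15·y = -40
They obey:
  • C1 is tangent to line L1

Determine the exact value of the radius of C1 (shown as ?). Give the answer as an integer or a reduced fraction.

6

1. [C1‖L1]  r_C1² − 36 = 0  ⇒  r_C1 = 6 (r>0 drops 1)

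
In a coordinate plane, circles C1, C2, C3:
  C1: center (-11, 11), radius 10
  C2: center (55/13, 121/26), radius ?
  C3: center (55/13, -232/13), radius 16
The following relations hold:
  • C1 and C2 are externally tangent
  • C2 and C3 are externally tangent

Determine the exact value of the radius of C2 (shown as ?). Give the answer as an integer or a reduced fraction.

1. [ext C1·C2]  r_C2² + 20r_C2 − 689/4 = 0  ⇒  r_C2 = 13/2 (r>0 drops 1)
2. [ext C2·C3]  r_C2² + 32r_C2 − 1001/4 = 0  ⇒  r_C2 = 13/2 (r>0 drops 1)

13/2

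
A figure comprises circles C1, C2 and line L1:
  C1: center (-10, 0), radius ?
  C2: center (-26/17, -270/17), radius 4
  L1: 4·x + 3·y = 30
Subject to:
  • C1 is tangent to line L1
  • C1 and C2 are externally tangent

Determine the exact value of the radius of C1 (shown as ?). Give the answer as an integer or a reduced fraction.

14

1. [C1‖L1]  r_C1² − 196 = 0  ⇒  r_C1 = 14 (r>0 drops 1)
2. [ext C1·C2]  r_C1² + 8r_C1 − 308 = 0  ⇒  r_C1 = 14 (r>0 drops 1)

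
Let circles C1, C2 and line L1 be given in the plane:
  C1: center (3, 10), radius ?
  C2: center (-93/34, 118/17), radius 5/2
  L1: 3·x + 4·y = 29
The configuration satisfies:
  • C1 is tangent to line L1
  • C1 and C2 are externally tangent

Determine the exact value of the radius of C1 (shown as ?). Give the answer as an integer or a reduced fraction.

4

1. [C1‖L1]  r_C1² − 16 = 0  ⇒  r_C1 = 4 (r>0 drops 1)
2. [ext C1·C2]  r_C1² + 5r_C1 − 36 = 0  ⇒  r_C1 = 4 (r>0 drops 1)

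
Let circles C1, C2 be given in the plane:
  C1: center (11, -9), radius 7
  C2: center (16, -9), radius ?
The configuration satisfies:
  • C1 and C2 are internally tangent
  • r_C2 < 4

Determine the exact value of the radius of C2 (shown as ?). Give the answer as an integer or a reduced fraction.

1. [int C1,C2]  r_C2² − 14r_C2 + 24 = 0  ⇒  r_C2 = 2 or 12
2. given r_C2 < 4: keep 2

2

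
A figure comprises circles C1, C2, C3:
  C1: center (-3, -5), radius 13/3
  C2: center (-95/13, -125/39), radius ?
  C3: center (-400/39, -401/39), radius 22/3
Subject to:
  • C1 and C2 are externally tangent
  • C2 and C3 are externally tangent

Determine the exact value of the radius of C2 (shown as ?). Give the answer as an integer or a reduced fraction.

1. [ext C1·C2]  r_C2² + (26/3)r_C2 − 3 = 0  ⇒  r_C2 = 1/3 (r>0 drops 1)
2. [ext C2·C3]  r_C2² + (44/3)r_C2 − 5 = 0  ⇒  r_C2 = 1/3 (r>0 drops 1)

1/3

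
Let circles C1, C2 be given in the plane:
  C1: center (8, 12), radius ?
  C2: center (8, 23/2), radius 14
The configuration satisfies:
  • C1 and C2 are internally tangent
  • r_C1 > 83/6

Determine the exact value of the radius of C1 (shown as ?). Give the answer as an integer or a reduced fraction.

1. [int C1,C2]  r_C1² − 28r_C1 + 783/4 = 0  ⇒  r_C1 = 27/2 or 29/2
2. given r_C1 > 83/6: keep 29/2

29/2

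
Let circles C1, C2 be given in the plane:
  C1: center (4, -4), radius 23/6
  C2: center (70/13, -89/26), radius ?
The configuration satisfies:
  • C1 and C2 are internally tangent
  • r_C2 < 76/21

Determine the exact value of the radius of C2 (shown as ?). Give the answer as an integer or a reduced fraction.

1. [int C1,C2]  r_C2² − (23/3)r_C2 + 112/9 = 0  ⇒  r_C2 = 7/3 or 16/3
2. given r_C2 < 76/21: keep 7/3

7/3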